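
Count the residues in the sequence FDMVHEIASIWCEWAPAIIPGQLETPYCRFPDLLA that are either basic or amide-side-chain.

3

Basic: H, K, R. Amide-side-chain: N, Q.
Basic residues here: H5, R29 (2).
Amide-side-chain residues here: Q22 (1).
The two groups share no amino acid, so total = 2 + 1 = 3.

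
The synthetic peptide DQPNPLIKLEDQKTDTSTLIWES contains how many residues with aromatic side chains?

1

The aromatic amino acids are Phe (F, benzyl), Trp (W, indole), and Tyr (Y, phenol).
Matching residues: W21.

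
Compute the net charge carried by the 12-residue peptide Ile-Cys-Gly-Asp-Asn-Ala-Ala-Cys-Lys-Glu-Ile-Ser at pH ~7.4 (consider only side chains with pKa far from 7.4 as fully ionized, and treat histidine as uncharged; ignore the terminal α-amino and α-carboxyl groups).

At pH ~7.4 the Lys and Arg side chains are protonated (+1), the Asp and Glu side chains are deprotonated (−1), and with His taken as neutral all other side chains carry no charge.
Positive (K, R): Lys9 → +1.
Negative (D, E): Asp4, Glu10 → −2.
Net charge = (+1) + (−2) = −1.

-1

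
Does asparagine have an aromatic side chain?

No

Phenylalanine (F), tryptophan (W), and tyrosine (Y) have aromatic ring side chains.
Asparagine is not in this group.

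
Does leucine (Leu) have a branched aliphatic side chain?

The BCAAs are Val, Leu, and Ile — aliphatic side chains with a branch point.
Leucine is in this group.

Yes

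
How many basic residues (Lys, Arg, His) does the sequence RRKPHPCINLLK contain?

5

Matching residues: R1, R2, K3, H5, K12.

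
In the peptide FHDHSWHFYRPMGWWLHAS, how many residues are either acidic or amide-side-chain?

Acidic: D, E. Amide-side-chain: N, Q.
Acidic residues here: D3 (1).
Amide-side-chain residues here: none (0).
The two groups share no amino acid, so total = 1 + 0 = 1.

1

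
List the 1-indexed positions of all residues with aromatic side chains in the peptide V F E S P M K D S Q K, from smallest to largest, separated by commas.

2

Phenylalanine (F), tryptophan (W), and tyrosine (Y) have aromatic ring side chains.
Matching residues: F2.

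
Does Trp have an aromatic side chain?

Yes

F, W, and Y each carry an aromatic ring on the side chain.
Tryptophan is in this group.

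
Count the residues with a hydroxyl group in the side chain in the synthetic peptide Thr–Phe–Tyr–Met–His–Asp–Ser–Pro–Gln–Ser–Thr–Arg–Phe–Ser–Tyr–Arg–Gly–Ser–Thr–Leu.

Serine (S), threonine (T), and tyrosine (Y) each carry a hydroxyl group on the side chain.
Matching residues: Thr1, Tyr3, Ser7, Ser10, Thr11, Ser14, Tyr15, Ser18, Thr19.

9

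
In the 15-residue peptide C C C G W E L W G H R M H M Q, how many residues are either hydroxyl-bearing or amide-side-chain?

1

Hydroxyl-bearing: S, T, Y. Amide-side-chain: N, Q.
Hydroxyl-bearing residues here: none (0).
Amide-side-chain residues here: Q15 (1).
The two groups share no amino acid, so total = 0 + 1 = 1.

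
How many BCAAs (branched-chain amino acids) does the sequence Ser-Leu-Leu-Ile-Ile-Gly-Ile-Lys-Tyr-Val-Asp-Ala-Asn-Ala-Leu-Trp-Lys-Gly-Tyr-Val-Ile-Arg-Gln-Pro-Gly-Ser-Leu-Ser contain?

10

V, L, and I make up the branched-chain aliphatic group.
Matching residues: Leu2, Leu3, Ile4, Ile5, Ile7, Val10, Leu15, Val20, Ile21, Leu27.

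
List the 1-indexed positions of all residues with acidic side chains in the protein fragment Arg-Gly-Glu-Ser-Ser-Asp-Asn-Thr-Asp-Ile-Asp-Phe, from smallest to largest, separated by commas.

Only D (aspartate) and E (glutamate) carry a side-chain carboxylic acid.
Matching residues: Glu3, Asp6, Asp9, Asp11.

3, 6, 9, 11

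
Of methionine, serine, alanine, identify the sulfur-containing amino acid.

methionine

Cysteine (C, thiol) and methionine (M, thioether) are the two sulfur-containing amino acids.
Of the listed options, only methionine belongs to this group.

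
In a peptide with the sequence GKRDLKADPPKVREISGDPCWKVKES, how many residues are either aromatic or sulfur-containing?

Aromatic: F, W, Y. Sulfur-containing: C, M.
Aromatic residues here: W21 (1).
Sulfur-containing residues here: C20 (1).
The two groups share no amino acid, so total = 1 + 1 = 2.

2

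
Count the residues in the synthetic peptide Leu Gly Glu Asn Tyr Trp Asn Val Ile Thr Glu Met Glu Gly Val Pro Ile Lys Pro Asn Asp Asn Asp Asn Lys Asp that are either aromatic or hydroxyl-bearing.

Aromatic: F, W, Y. Hydroxyl-bearing: S, T, Y.
Aromatic residues here: Tyr5, Trp6 (2).
Hydroxyl-bearing residues here: Tyr5, Thr10 (2).
Y is in both groups, so the 1 Y residue must not be double-counted.
Total = 2 + 2 − 1 = 3.

3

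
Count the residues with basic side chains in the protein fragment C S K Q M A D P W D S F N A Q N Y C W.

1

The basic amino acids are Lys (K), Arg (R), and His (H).
Matching residues: K3.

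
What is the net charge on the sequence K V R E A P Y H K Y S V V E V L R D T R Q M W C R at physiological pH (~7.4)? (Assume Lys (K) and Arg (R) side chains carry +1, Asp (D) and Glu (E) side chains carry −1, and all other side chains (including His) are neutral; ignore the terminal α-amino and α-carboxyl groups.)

+3

Positive (K, R): K1, R3, K9, R17, R20, R25 → +6.
Negative (D, E): E4, E14, D18 → −3.
Net charge = (+6) + (−3) = +3.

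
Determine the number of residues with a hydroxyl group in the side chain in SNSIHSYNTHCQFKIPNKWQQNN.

5

Serine (S), threonine (T), and tyrosine (Y) each carry a hydroxyl group on the side chain.
Matching residues: S1, S3, S6, Y7, T9.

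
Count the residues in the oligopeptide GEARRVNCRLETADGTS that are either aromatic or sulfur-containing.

Aromatic: F, W, Y. Sulfur-containing: C, M.
Aromatic residues here: none (0).
Sulfur-containing residues here: C8 (1).
The two groups share no amino acid, so total = 0 + 1 = 1.

1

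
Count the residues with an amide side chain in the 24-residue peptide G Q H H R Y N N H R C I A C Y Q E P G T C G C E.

Asparagine (N) and glutamine (Q) have uncharged amide side chains.
Matching residues: Q2, N7, N8, Q16.

4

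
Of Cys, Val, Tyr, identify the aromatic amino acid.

The aromatic amino acids are Phe (F, benzyl), Trp (W, indole), and Tyr (Y, phenol).
Of the listed options, only Tyr belongs to this group.

Tyr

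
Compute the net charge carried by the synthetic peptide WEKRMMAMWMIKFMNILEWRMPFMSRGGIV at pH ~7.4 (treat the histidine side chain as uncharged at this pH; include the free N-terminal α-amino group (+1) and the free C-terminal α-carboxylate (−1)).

The side chains ionized at physiological pH are Lys/Arg (+1) and Asp/Glu (−1); with His treated as neutral, nothing else contributes.
Positive (K, R): K3, R4, K12, R20, R26 → +5.
Negative (D, E): E2, E18 → −2.
The N-terminus (+1) and C-terminus (−1) cancel.
Net charge = (+5) + (−2) = +3.

+3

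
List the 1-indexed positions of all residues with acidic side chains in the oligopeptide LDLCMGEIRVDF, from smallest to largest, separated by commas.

2, 7, 11

The acidic residues are Asp (D) and Glu (E), whose side chains end in a carboxylate group.
Matching residues: D2, E7, D11.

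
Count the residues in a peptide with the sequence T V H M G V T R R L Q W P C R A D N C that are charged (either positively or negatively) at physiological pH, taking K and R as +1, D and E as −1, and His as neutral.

4

Charged side chains at pH ~7.4: K, R (positive); D, E (negative).
Matching residues: R8, R9, R15, D17.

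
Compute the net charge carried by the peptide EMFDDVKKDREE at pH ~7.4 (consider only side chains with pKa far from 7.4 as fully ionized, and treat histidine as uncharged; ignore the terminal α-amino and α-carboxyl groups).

-3

At pH ~7.4 the Lys and Arg side chains are protonated (+1), the Asp and Glu side chains are deprotonated (−1), and with His taken as neutral all other side chains carry no charge.
Positive (K, R): K7, K8, R10 → +3.
Negative (D, E): E1, D4, D5, D9, E11, E12 → −6.
Net charge = (+3) + (−6) = −3.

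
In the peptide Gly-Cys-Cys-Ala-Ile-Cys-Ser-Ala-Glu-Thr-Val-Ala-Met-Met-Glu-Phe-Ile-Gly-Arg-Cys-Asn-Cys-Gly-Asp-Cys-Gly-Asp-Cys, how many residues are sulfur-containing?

9

The sulfur-bearing residues are cysteine (–SH) and methionine (–S–CH₃).
Matching residues: Cys2, Cys3, Cys6, Met13, Met14, Cys20, Cys22, Cys25, Cys28.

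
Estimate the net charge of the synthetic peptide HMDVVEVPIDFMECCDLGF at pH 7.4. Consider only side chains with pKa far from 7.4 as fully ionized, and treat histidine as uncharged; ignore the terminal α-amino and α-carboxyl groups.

The side chains ionized at physiological pH are Lys/Arg (+1) and Asp/Glu (−1); with His treated as neutral, nothing else contributes.
Positive (K, R): none → +0.
Negative (D, E): D3, E6, D10, E13, D16 → −5.
Net charge = (+0) + (−5) = −5.

-5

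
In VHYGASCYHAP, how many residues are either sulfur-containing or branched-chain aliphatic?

2

Sulfur-containing: C, M. Branched-chain aliphatic: I, L, V.
Sulfur-containing residues here: C7 (1).
Branched-chain aliphatic residues here: V1 (1).
The two groups share no amino acid, so total = 1 + 1 = 2.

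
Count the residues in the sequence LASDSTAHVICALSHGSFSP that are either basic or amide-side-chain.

2

Basic: H, K, R. Amide-side-chain: N, Q.
Basic residues here: H8, H15 (2).
Amide-side-chain residues here: none (0).
The two groups share no amino acid, so total = 2 + 0 = 2.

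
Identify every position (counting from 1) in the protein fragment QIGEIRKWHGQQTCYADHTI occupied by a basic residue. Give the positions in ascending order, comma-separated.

Lysine (K), arginine (R), and histidine (H) have basic, nitrogen-containing side chains.
Matching residues: R6, K7, H9, H18.

6, 7, 9, 18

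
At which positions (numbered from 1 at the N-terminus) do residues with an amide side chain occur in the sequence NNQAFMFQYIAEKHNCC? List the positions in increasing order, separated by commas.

1, 2, 3, 8, 15

The amide-side-chain residues are Asn (N) and Gln (Q).
Matching residues: N1, N2, Q3, Q8, N15.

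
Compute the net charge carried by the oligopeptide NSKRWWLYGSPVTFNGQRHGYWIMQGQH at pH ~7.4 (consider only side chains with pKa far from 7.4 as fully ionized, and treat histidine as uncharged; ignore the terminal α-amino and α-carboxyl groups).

At pH ~7.4 the Lys and Arg side chains are protonated (+1), the Asp and Glu side chains are deprotonated (−1), and with His taken as neutral all other side chains carry no charge.
Positive (K, R): K3, R4, R18 → +3.
Negative (D, E): none → −0.
Net charge = (+3) + (−0) = +3.

+3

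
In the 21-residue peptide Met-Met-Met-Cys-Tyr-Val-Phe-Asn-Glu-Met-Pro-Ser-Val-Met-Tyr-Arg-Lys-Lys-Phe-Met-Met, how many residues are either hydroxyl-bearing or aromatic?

Hydroxyl-bearing: S, T, Y. Aromatic: F, W, Y.
Hydroxyl-bearing residues here: Tyr5, Ser12, Tyr15 (3).
Aromatic residues here: Tyr5, Phe7, Tyr15, Phe19 (4).
Y is in both groups, so the 2 Y residues must not be double-counted.
Total = 3 + 4 − 2 = 5.

5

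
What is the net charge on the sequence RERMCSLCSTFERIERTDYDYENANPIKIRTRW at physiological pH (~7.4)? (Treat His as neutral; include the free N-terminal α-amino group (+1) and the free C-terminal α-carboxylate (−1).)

At pH ~7.4 the Lys and Arg side chains are protonated (+1), the Asp and Glu side chains are deprotonated (−1), and with His taken as neutral all other side chains carry no charge.
Positive (K, R): R1, R3, R13, R16, K28, R30, R32 → +7.
Negative (D, E): E2, E12, E15, D18, D20, E22 → −6.
The N-terminus (+1) and C-terminus (−1) cancel.
Net charge = (+7) + (−6) = +1.

+1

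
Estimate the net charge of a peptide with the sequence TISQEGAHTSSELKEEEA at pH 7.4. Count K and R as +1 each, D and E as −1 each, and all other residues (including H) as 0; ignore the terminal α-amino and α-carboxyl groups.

Positive (K, R): K14 → +1.
Negative (D, E): E5, E12, E15, E16, E17 → −5.
Net charge = (+1) + (−5) = −4.

-4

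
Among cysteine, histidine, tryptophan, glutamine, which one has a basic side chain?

Lysine (K), arginine (R), and histidine (H) have basic, nitrogen-containing side chains.
Of the listed options, only histidine belongs to this group.

histidine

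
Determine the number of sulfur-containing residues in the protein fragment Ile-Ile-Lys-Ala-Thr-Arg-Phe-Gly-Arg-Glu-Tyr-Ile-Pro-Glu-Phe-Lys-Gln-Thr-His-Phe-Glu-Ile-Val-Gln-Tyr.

Cysteine (C, thiol) and methionine (M, thioether) are the two sulfur-containing amino acids.
None of the 25 residues belong to this group.

0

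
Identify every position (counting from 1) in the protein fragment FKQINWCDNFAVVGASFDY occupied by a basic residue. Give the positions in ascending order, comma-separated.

2

The basic amino acids are Lys (K), Arg (R), and His (H).
Matching residues: K2.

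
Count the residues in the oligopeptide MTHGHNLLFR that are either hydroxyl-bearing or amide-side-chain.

Hydroxyl-bearing: S, T, Y. Amide-side-chain: N, Q.
Hydroxyl-bearing residues here: T2 (1).
Amide-side-chain residues here: N6 (1).
The two groups share no amino acid, so total = 1 + 1 = 2.

2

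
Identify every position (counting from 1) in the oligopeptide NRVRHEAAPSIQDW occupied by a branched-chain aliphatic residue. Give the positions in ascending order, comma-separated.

3, 11

V, L, and I make up the branched-chain aliphatic group.
Matching residues: V3, I11.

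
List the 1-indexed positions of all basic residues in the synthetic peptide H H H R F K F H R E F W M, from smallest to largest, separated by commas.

Lysine (K), arginine (R), and histidine (H) have basic, nitrogen-containing side chains.
Matching residues: H1, H2, H3, R4, K6, H8, R9.

1, 2, 3, 4, 6, 8, 9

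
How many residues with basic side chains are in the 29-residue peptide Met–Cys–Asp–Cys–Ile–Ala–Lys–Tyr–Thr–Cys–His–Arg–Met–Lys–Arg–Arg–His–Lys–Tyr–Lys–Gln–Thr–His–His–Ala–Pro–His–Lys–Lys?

14

K, R, and H are the three residues with basic side chains (ε-amine, guanidinium, and imidazole respectively).
Matching residues: Lys7, His11, Arg12, Lys14, Arg15, Arg16, His17, Lys18, Lys20, His23, His24, His27, Lys28, Lys29.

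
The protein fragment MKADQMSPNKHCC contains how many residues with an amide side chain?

The amide-side-chain residues are Asn (N) and Gln (Q).
Matching residues: Q5, N9.

2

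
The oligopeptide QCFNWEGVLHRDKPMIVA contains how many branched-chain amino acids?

4

The BCAAs are Val, Leu, and Ile — aliphatic side chains with a branch point.
Matching residues: V8, L9, I16, V17.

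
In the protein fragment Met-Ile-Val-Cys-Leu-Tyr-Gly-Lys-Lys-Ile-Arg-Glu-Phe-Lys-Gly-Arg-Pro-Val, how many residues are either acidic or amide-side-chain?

1

Acidic: D, E. Amide-side-chain: N, Q.
Acidic residues here: Glu12 (1).
Amide-side-chain residues here: none (0).
The two groups share no amino acid, so total = 1 + 0 = 1.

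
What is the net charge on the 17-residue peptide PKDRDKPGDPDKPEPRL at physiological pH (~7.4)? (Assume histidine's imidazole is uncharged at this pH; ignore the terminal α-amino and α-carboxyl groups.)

0

At pH ~7.4 the Lys and Arg side chains are protonated (+1), the Asp and Glu side chains are deprotonated (−1), and with His taken as neutral all other side chains carry no charge.
Positive (K, R): K2, R4, K6, K12, R16 → +5.
Negative (D, E): D3, D5, D9, D11, E14 → −5.
Net charge = (+5) + (−5) = 0.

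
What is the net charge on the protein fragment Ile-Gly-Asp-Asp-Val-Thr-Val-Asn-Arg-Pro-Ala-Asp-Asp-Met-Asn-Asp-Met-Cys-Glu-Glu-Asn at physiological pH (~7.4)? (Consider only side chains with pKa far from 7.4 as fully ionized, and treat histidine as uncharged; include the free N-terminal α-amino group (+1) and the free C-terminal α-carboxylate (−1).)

The side chains ionized at physiological pH are Lys/Arg (+1) and Asp/Glu (−1); with His treated as neutral, nothing else contributes.
Positive (K, R): Arg9 → +1.
Negative (D, E): Asp3, Asp4, Asp12, Asp13, Asp16, Glu19, Glu20 → −7.
The N-terminus (+1) and C-terminus (−1) cancel.
Net charge = (+1) + (−7) = −6.

-6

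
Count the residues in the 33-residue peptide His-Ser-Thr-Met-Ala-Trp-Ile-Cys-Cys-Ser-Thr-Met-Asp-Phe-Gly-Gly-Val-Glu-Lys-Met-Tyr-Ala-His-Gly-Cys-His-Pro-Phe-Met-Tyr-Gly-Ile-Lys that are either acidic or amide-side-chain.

Acidic: D, E. Amide-side-chain: N, Q.
Acidic residues here: Asp13, Glu18 (2).
Amide-side-chain residues here: none (0).
The two groups share no amino acid, so total = 2 + 0 = 2.

2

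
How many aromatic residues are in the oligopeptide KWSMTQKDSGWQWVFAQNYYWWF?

9

F, W, and Y each carry an aromatic ring on the side chain.
Matching residues: W2, W11, W13, F15, Y19, Y20, W21, W22, F23.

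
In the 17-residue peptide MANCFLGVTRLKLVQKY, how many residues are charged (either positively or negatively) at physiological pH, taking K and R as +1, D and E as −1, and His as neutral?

Charged side chains at pH ~7.4: K, R (positive); D, E (negative).
Matching residues: R10, K12, K16.

3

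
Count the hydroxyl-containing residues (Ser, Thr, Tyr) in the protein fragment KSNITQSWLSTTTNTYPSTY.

12

Matching residues: S2, T5, S7, S10, T11, T12, T13, T15, Y16, S18, T19, Y20.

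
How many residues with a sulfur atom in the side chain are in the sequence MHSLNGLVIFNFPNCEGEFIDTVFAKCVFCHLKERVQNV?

Only Cys (C) and Met (M) have a sulfur atom in the side chain.
Matching residues: M1, C15, C27, C30.

4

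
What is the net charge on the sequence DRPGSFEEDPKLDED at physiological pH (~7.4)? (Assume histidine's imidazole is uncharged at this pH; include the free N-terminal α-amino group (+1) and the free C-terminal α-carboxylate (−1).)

At pH ~7.4 the Lys and Arg side chains are protonated (+1), the Asp and Glu side chains are deprotonated (−1), and with His taken as neutral all other side chains carry no charge.
Positive (K, R): R2, K11 → +2.
Negative (D, E): D1, E7, E8, D9, D13, E14, D15 → −7.
The N-terminus (+1) and C-terminus (−1) cancel.
Net charge = (+2) + (−7) = −5.

-5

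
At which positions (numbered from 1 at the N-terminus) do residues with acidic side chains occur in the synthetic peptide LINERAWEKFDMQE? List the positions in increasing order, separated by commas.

The acidic residues are Asp (D) and Glu (E), whose side chains end in a carboxylate group.
Matching residues: E4, E8, D11, E14.

4, 8, 11, 14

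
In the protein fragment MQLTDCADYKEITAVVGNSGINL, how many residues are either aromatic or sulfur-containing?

3

Aromatic: F, W, Y. Sulfur-containing: C, M.
Aromatic residues here: Y9 (1).
Sulfur-containing residues here: M1, C6 (2).
The two groups share no amino acid, so total = 1 + 2 = 3.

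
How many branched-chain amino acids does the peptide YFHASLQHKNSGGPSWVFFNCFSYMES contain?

2

Valine (V), leucine (L), and isoleucine (I) are the branched-chain amino acids.
Matching residues: L6, V17.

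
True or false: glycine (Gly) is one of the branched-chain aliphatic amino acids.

Valine (V), leucine (L), and isoleucine (I) are the branched-chain amino acids.
Glycine is not in this group.

False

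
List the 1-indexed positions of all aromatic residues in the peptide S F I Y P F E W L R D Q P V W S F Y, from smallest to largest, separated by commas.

Phenylalanine (F), tryptophan (W), and tyrosine (Y) have aromatic ring side chains.
Matching residues: F2, Y4, F6, W8, W15, F17, Y18.

2, 4, 6, 8, 15, 17, 18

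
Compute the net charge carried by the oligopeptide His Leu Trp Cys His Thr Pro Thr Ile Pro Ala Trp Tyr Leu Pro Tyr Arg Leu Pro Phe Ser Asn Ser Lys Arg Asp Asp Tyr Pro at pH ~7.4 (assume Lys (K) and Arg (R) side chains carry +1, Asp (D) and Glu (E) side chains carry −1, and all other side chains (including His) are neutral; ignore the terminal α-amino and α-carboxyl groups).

Positive (K, R): Arg17, Lys24, Arg25 → +3.
Negative (D, E): Asp26, Asp27 → −2.
Net charge = (+3) + (−2) = +1.

+1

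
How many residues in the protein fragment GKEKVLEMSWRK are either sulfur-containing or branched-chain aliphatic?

3

Sulfur-containing: C, M. Branched-chain aliphatic: I, L, V.
Sulfur-containing residues here: M8 (1).
Branched-chain aliphatic residues here: V5, L6 (2).
The two groups share no amino acid, so total = 1 + 2 = 3.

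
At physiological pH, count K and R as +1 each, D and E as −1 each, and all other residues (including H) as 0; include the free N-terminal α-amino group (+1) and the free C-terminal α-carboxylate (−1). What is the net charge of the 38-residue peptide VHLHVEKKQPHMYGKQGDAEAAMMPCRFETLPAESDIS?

-2

Positive (K, R): K7, K8, K15, R27 → +4.
Negative (D, E): E6, D18, E20, E29, E34, D36 → −6.
The N-terminus (+1) and C-terminus (−1) cancel.
Net charge = (+4) + (−6) = −2.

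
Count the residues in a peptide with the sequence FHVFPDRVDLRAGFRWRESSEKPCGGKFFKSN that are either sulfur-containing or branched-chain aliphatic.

Sulfur-containing: C, M. Branched-chain aliphatic: I, L, V.
Sulfur-containing residues here: C24 (1).
Branched-chain aliphatic residues here: V3, V8, L10 (3).
The two groups share no amino acid, so total = 1 + 3 = 4.

4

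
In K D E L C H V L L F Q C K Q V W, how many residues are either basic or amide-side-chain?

Basic: H, K, R. Amide-side-chain: N, Q.
Basic residues here: K1, H6, K13 (3).
Amide-side-chain residues here: Q11, Q14 (2).
The two groups share no amino acid, so total = 3 + 2 = 5.

5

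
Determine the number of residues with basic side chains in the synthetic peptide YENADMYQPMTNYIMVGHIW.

1

K, R, and H are the three residues with basic side chains (ε-amine, guanidinium, and imidazole respectively).
Matching residues: H18.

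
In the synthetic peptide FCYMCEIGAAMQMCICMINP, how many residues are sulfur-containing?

Only Cys (C) and Met (M) have a sulfur atom in the side chain.
Matching residues: C2, M4, C5, M11, M13, C14, C16, M17.

8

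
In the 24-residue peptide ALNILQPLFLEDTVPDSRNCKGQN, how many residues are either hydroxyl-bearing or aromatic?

Hydroxyl-bearing: S, T, Y. Aromatic: F, W, Y.
Hydroxyl-bearing residues here: T13, S17 (2).
Aromatic residues here: F9 (1).
(Y belongs to both groups, but none appear in this sequence.) Total = 2 + 1 = 3.

3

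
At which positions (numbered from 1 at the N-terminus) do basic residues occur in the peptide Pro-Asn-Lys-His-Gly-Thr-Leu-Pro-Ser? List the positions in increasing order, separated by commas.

K, R, and H are the three residues with basic side chains (ε-amine, guanidinium, and imidazole respectively).
Matching residues: Lys3, His4.

3, 4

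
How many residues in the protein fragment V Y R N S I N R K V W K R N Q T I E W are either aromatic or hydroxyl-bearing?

5

Aromatic: F, W, Y. Hydroxyl-bearing: S, T, Y.
Aromatic residues here: Y2, W11, W19 (3).
Hydroxyl-bearing residues here: Y2, S5, T16 (3).
Y is in both groups, so the 1 Y residue must not be double-counted.
Total = 3 + 3 − 1 = 5.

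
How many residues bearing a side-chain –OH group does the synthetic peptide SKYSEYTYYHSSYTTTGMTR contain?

14

The –OH-bearing residues are Ser, Thr (aliphatic alcohols), and Tyr (phenol).
Matching residues: S1, Y3, S4, Y6, T7, Y8, Y9, S11, S12, Y13, T14, T15, T16, T19.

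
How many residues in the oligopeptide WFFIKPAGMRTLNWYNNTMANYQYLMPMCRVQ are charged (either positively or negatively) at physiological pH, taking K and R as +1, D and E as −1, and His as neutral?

Charged side chains at pH ~7.4: K, R (positive); D, E (negative).
Matching residues: K5, R10, R30.

3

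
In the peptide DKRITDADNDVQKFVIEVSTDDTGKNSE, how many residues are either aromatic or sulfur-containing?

Aromatic: F, W, Y. Sulfur-containing: C, M.
Aromatic residues here: F14 (1).
Sulfur-containing residues here: none (0).
The two groups share no amino acid, so total = 1 + 0 = 1.

1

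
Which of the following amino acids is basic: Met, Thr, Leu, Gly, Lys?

K, R, and H are the three residues with basic side chains (ε-amine, guanidinium, and imidazole respectively).
Of the listed options, only Lys belongs to this group.

Lys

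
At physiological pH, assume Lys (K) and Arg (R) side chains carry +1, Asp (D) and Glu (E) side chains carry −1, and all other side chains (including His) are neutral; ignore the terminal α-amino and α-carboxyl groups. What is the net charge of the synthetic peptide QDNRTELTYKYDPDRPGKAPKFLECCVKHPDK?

Positive (K, R): R4, K10, R15, K18, K21, K28, K32 → +7.
Negative (D, E): D2, E6, D12, D14, E24, D31 → −6.
Net charge = (+7) + (−6) = +1.

+1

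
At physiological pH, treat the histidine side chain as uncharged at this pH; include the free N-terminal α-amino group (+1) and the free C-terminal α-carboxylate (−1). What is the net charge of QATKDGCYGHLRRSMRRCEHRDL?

+3

Near pH 7.4, K and R contribute +1 each, D and E contribute −1 each, and every other side chain (His included, as stated) is uncharged.
Positive (K, R): K4, R12, R13, R16, R17, R21 → +6.
Negative (D, E): D5, E19, D22 → −3.
The N-terminus (+1) and C-terminus (−1) cancel.
Net charge = (+6) + (−3) = +3.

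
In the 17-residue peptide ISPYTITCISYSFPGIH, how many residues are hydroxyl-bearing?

Serine (S), threonine (T), and tyrosine (Y) each carry a hydroxyl group on the side chain.
Matching residues: S2, Y4, T5, T7, S10, Y11, S12.

7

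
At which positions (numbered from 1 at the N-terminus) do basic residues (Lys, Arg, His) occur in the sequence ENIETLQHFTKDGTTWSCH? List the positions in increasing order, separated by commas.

Matching residues: H8, K11, H19.

8, 11, 19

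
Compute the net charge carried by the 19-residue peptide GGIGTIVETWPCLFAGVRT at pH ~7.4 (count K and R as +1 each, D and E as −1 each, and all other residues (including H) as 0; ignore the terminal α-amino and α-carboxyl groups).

0

Positive (K, R): R18 → +1.
Negative (D, E): E8 → −1.
Net charge = (+1) + (−1) = 0.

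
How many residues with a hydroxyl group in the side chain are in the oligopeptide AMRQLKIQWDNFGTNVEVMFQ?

1

The –OH-bearing residues are Ser, Thr (aliphatic alcohols), and Tyr (phenol).
Matching residues: T14.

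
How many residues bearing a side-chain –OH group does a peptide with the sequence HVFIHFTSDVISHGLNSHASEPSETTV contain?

8

S, T, and Y are the three residues with a side-chain hydroxyl.
Matching residues: T7, S8, S12, S17, S20, S23, T25, T26.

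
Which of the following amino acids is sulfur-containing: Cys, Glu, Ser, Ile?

Cys

The sulfur-bearing residues are cysteine (–SH) and methionine (–S–CH₃).
Of the listed options, only Cys belongs to this group.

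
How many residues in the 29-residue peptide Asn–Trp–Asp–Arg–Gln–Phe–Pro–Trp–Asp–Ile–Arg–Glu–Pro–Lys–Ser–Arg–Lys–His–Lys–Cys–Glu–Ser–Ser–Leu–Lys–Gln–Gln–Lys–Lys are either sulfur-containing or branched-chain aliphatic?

Sulfur-containing: C, M. Branched-chain aliphatic: I, L, V.
Sulfur-containing residues here: Cys20 (1).
Branched-chain aliphatic residues here: Ile10, Leu24 (2).
The two groups share no amino acid, so total = 1 + 2 = 3.

3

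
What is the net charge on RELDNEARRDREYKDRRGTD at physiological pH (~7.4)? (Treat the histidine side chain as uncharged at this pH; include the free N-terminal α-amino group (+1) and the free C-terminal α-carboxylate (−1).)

0

Near pH 7.4, K and R contribute +1 each, D and E contribute −1 each, and every other side chain (His included, as stated) is uncharged.
Positive (K, R): R1, R8, R9, R11, K14, R16, R17 → +7.
Negative (D, E): E2, D4, E6, D10, E12, D15, D20 → −7.
The N-terminus (+1) and C-terminus (−1) cancel.
Net charge = (+7) + (−7) = 0.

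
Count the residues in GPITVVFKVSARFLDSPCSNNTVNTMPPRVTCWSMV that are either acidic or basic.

Acidic: D, E. Basic: H, K, R.
Acidic residues here: D15 (1).
Basic residues here: K8, R12, R29 (3).
The two groups share no amino acid, so total = 1 + 3 = 4.

4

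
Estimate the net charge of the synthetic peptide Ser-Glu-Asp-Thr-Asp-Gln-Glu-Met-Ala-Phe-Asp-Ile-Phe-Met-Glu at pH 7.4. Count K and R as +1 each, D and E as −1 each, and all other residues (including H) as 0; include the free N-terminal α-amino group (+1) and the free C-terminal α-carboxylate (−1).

Positive (K, R): none → +0.
Negative (D, E): Glu2, Asp3, Asp5, Glu7, Asp11, Glu15 → −6.
The N-terminus (+1) and C-terminus (−1) cancel.
Net charge = (+0) + (−6) = −6.

-6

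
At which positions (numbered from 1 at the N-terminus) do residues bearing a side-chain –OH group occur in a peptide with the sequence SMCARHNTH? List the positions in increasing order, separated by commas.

1, 8

S, T, and Y are the three residues with a side-chain hydroxyl.
Matching residues: S1, T8.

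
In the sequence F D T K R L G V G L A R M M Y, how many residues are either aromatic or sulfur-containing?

4

Aromatic: F, W, Y. Sulfur-containing: C, M.
Aromatic residues here: F1, Y15 (2).
Sulfur-containing residues here: M13, M14 (2).
The two groups share no amino acid, so total = 2 + 2 = 4.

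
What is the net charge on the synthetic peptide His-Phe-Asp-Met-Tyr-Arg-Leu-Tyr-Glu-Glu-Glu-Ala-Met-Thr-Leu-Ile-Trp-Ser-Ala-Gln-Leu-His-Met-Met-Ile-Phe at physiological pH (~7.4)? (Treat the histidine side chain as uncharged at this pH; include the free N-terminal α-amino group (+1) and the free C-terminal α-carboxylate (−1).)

Near pH 7.4, K and R contribute +1 each, D and E contribute −1 each, and every other side chain (His included, as stated) is uncharged.
Positive (K, R): Arg6 → +1.
Negative (D, E): Asp3, Glu9, Glu10, Glu11 → −4.
The N-terminus (+1) and C-terminus (−1) cancel.
Net charge = (+1) + (−4) = −3.

-3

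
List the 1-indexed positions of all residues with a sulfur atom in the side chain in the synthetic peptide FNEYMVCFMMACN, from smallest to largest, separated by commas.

Cysteine (C, thiol) and methionine (M, thioether) are the two sulfur-containing amino acids.
Matching residues: M5, C7, M9, M10, C12.

5, 7, 9, 10, 12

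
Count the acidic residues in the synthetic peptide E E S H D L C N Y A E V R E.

The acidic residues are Asp (D) and Glu (E), whose side chains end in a carboxylate group.
Matching residues: E1, E2, D5, E11, E14.

5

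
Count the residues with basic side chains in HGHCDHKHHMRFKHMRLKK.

12

The basic amino acids are Lys (K), Arg (R), and His (H).
Matching residues: H1, H3, H6, K7, H8, H9, R11, K13, H14, R16, K18, K19.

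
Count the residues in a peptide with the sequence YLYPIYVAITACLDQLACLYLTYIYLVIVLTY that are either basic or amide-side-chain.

1

Basic: H, K, R. Amide-side-chain: N, Q.
Basic residues here: none (0).
Amide-side-chain residues here: Q15 (1).
The two groups share no amino acid, so total = 0 + 1 = 1.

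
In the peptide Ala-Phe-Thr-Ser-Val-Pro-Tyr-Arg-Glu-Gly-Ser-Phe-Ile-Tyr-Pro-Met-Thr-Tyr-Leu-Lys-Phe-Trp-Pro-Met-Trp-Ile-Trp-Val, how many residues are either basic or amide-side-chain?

2

Basic: H, K, R. Amide-side-chain: N, Q.
Basic residues here: Arg8, Lys20 (2).
Amide-side-chain residues here: none (0).
The two groups share no amino acid, so total = 2 + 0 = 2.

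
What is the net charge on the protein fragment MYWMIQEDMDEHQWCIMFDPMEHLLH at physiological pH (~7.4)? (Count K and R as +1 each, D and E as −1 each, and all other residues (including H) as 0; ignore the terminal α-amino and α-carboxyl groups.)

Positive (K, R): none → +0.
Negative (D, E): E7, D8, D10, E11, D19, E22 → −6.
Net charge = (+0) + (−6) = −6.

-6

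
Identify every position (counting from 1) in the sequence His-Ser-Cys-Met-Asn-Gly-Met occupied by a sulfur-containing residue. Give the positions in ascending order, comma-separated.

3, 4, 7

The sulfur-bearing residues are cysteine (–SH) and methionine (–S–CH₃).
Matching residues: Cys3, Met4, Met7.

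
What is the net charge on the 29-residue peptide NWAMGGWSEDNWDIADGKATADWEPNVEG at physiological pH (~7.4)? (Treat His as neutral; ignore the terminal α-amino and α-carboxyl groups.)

Near pH 7.4, K and R contribute +1 each, D and E contribute −1 each, and every other side chain (His included, as stated) is uncharged.
Positive (K, R): K18 → +1.
Negative (D, E): E9, D10, D13, D16, D22, E24, E28 → −7.
Net charge = (+1) + (−7) = −6.

-6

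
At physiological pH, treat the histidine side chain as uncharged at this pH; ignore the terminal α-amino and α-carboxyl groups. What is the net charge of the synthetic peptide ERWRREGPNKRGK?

The side chains ionized at physiological pH are Lys/Arg (+1) and Asp/Glu (−1); with His treated as neutral, nothing else contributes.
Positive (K, R): R2, R4, R5, K10, R11, K13 → +6.
Negative (D, E): E1, E6 → −2.
Net charge = (+6) + (−2) = +4.

+4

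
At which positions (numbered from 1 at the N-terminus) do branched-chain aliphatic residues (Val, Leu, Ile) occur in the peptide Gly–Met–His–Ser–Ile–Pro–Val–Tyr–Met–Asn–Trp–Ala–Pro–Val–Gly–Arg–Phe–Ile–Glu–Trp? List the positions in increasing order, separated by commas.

5, 7, 14, 18

Matching residues: Ile5, Val7, Val14, Ile18.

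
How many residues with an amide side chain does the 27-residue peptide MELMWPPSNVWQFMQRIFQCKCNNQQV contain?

Asparagine (N) and glutamine (Q) have uncharged amide side chains.
Matching residues: N9, Q12, Q15, Q19, N23, N24, Q25, Q26.

8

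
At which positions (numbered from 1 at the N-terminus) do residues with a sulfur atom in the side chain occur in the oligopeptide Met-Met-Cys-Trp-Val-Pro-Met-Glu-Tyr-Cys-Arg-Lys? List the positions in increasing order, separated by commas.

The sulfur-bearing residues are cysteine (–SH) and methionine (–S–CH₃).
Matching residues: Met1, Met2, Cys3, Met7, Cys10.

1, 2, 3, 7, 10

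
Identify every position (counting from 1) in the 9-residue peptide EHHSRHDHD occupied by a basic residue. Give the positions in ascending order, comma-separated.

2, 3, 5, 6, 8

Matching residues: H2, H3, R5, H6, H8.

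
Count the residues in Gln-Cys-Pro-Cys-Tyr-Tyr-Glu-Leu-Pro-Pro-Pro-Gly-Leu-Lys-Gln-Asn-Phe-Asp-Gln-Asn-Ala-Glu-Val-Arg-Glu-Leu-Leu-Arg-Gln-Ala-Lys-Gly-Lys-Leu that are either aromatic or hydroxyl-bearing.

Aromatic: F, W, Y. Hydroxyl-bearing: S, T, Y.
Aromatic residues here: Tyr5, Tyr6, Phe17 (3).
Hydroxyl-bearing residues here: Tyr5, Tyr6 (2).
Y is in both groups, so the 2 Y residues must not be double-counted.
Total = 3 + 2 − 2 = 3.

3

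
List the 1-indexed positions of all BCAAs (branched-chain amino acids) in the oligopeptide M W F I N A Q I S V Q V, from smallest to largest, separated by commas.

V, L, and I make up the branched-chain aliphatic group.
Matching residues: I4, I8, V10, V12.

4, 8, 10, 12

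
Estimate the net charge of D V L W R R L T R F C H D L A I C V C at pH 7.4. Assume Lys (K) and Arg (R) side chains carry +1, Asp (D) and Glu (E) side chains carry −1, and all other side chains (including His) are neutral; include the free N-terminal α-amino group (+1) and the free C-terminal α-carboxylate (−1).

Positive (K, R): R5, R6, R9 → +3.
Negative (D, E): D1, D13 → −2.
The N-terminus (+1) and C-terminus (−1) cancel.
Net charge = (+3) + (−2) = +1.

+1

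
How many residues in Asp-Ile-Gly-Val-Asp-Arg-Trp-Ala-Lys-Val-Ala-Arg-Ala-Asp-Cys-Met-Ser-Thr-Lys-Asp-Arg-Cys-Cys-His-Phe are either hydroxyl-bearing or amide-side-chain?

Hydroxyl-bearing: S, T, Y. Amide-side-chain: N, Q.
Hydroxyl-bearing residues here: Ser17, Thr18 (2).
Amide-side-chain residues here: none (0).
The two groups share no amino acid, so total = 2 + 0 = 2.

2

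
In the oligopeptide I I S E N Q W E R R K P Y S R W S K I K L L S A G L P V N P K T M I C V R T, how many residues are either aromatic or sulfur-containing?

5

Aromatic: F, W, Y. Sulfur-containing: C, M.
Aromatic residues here: W7, Y13, W16 (3).
Sulfur-containing residues here: M33, C35 (2).
The two groups share no amino acid, so total = 3 + 2 = 5.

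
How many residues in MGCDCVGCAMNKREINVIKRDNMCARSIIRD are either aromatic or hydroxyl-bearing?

Aromatic: F, W, Y. Hydroxyl-bearing: S, T, Y.
Aromatic residues here: none (0).
Hydroxyl-bearing residues here: S27 (1).
(Y belongs to both groups, but none appear in this sequence.) Total = 0 + 1 = 1.

1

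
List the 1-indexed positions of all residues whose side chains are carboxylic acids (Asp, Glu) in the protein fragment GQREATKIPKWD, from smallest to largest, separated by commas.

Matching residues: E4, D12.

4, 12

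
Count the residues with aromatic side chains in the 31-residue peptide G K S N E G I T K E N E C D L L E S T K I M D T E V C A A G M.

0

F, W, and Y each carry an aromatic ring on the side chain.
None of the 31 residues belong to this group.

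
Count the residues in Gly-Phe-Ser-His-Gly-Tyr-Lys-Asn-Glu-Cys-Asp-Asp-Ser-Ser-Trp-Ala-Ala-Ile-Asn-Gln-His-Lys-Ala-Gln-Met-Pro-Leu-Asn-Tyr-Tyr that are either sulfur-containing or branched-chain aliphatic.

4

Sulfur-containing: C, M. Branched-chain aliphatic: I, L, V.
Sulfur-containing residues here: Cys10, Met25 (2).
Branched-chain aliphatic residues here: Ile18, Leu27 (2).
The two groups share no amino acid, so total = 2 + 2 = 4.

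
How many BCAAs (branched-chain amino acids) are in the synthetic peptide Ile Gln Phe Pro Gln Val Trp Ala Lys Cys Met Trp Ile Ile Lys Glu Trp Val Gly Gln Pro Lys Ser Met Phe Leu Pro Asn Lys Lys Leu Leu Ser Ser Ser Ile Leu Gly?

V, L, and I make up the branched-chain aliphatic group.
Matching residues: Ile1, Val6, Ile13, Ile14, Val18, Leu26, Leu31, Leu32, Ile36, Leu37.

10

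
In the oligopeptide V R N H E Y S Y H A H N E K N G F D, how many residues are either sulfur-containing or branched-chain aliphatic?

Sulfur-containing: C, M. Branched-chain aliphatic: I, L, V.
Sulfur-containing residues here: none (0).
Branched-chain aliphatic residues here: V1 (1).
The two groups share no amino acid, so total = 0 + 1 = 1.

1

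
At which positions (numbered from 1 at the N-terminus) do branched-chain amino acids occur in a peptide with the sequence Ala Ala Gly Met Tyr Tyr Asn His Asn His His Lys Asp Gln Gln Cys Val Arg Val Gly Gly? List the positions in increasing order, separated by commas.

17, 19

V, L, and I make up the branched-chain aliphatic group.
Matching residues: Val17, Val19.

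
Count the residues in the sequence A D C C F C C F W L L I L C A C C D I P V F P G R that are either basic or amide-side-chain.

1

Basic: H, K, R. Amide-side-chain: N, Q.
Basic residues here: R25 (1).
Amide-side-chain residues here: none (0).
The two groups share no amino acid, so total = 1 + 0 = 1.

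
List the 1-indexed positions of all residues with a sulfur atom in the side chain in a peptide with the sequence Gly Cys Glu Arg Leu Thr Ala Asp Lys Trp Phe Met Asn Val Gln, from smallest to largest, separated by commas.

2, 12

Only Cys (C) and Met (M) have a sulfur atom in the side chain.
Matching residues: Cys2, Met12.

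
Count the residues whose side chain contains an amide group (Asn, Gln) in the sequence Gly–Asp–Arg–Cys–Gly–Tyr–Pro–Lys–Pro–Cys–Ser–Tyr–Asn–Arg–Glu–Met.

1

Matching residues: Asn13.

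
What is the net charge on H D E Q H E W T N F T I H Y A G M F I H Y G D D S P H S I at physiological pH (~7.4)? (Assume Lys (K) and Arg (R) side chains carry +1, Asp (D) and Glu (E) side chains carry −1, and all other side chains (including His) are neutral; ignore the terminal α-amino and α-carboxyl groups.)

-5

Positive (K, R): none → +0.
Negative (D, E): D2, E3, E6, D23, D24 → −5.
Net charge = (+0) + (−5) = −5.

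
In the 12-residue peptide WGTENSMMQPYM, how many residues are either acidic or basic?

Acidic: D, E. Basic: H, K, R.
Acidic residues here: E4 (1).
Basic residues here: none (0).
The two groups share no amino acid, so total = 1 + 0 = 1.

1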